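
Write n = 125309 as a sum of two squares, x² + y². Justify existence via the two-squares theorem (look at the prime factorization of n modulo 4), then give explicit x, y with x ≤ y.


Step 1: Factor n = 125309 = 29^2 · 149.
Step 2: Check the mod-4 condition on each prime factor: 29 ≡ 1 (mod 4), exponent 2; 149 ≡ 1 (mod 4), exponent 1.
All primes ≡ 3 (mod 4) appear to even exponent (or don't appear), so by the two-squares theorem n IS expressible as a sum of two squares.
Step 3: Build a representation. Here n = 29 · 29 · 149 is a product of primes ≡ 1 (mod 4). Each prime p ≡ 1 (mod 4) is itself a sum of two squares; find a² by testing p − a² for a perfect square:
  29: 29 − 1² = 28, 29 − 2² = 25 = 5² ⇒ 29 = 2² + 5².
  149: 149 − 1² = 148, 149 − 2² = 145, 149 − 3² = 140, 149 − 4² = 133, 149 − 5² = 124, 149 − 6² = 113, 149 − 7² = 100 = 10² ⇒ 149 = 7² + 10².
  Combine using the Brahmagupta–Fibonacci identity (a² + b²)(c² + d²) = (ac − bd)² + (ad + bc)² = (ac + bd)² + (ad − bc)²:
  29 · 29 = 841: from (2² + 5²)(2² + 5²), take (2·2 − 5·5, 2·5 + 5·2) = (4 − 25, 10 + 10) = (-21, 20); dropping signs (only squares matter) gives (21, 20); check 21² + 20² = 441 + 400 = 841 ✓.
  841 · 149 = 125309: from (21² + 20²)(7² + 10²), take (21·7 − 20·10, 21·10 + 20·7) = (147 − 200, 210 + 140) = (-53, 350); dropping signs (only squares matter) gives (53, 350); check 53² + 350² = 2809 + 122500 = 125309 ✓.
Step 4: Order so x ≤ y and verify: 53² + 350² = 2809 + 122500 = 125309 = n. ✓

n = 125309 = 53² + 350² (one valid representation with x ≤ y).


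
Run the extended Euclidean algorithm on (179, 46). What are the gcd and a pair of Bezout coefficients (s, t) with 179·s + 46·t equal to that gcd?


Euclidean algorithm on (179, 46) — divide until remainder is 0:
  179 = 3 · 46 + 41
  46 = 1 · 41 + 5
  41 = 8 · 5 + 1
  5 = 5 · 1 + 0
gcd(179, 46) = 1.
Track Bezout coefficients alongside the remainders: start with r₀ = 179 = a·1 + b·0 (s = 1, t = 0) and r₁ = 46 = a·0 + b·1 (s = 0, t = 1); each new remainder r_{k+1} = r_{k-1} − q_k·r_k inherits s_{k+1} = s_{k-1} − q_k·s_k, t_{k+1} = t_{k-1} − q_k·t_k, so r_k = a·s_k + b·t_k at every step:
  q = 3: r = 41, s = 1 − 3·0 = 1, t = 0 − 3·1 = -3  (check: 179·1 + 46·(-3) = 41)
  q = 1: r = 5, s = 0 − 1·1 = -1, t = 1 − 1·(-3) = 4  (check: 179·(-1) + 46·4 = 5)
  q = 8: r = 1, s = 1 − 8·(-1) = 9, t = -3 − 8·4 = -35  (check: 179·9 + 46·(-35) = 1)
The row with r = 1 (the gcd) gives the Bezout coefficients s = 9, t = -35.
Result: 179 · (9) + 46 · (-35) = 1.

gcd(179, 46) = 1; s = 9, t = -35 (check: 179·9 + 46·(-35) = 1).


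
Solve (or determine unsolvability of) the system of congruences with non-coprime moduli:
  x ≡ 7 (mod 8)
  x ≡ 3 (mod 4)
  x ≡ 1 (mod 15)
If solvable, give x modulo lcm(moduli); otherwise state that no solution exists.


Moduli 8, 4, 15 are not pairwise coprime, so CRT works modulo lcm(m_i) when all pairwise compatibility conditions hold.
Pairwise compatibility: gcd(m_i, m_j) must divide a_i - a_j for every pair.
Merge one congruence at a time:
  Start: x ≡ 7 (mod 8).
  Combine with x ≡ 3 (mod 4): gcd(8, 4) = 4; 3 - 7 = -4, which IS divisible by 4, so compatible.
    Write x = 7 + 8·t and substitute into x ≡ 3 (mod 4): 8·t ≡ 3 − 7 = -4 (mod 4).
    Divide the congruence (and modulus) by g = 4: 2·t ≡ -1 (mod 1).
    Modulo 1 every t works; take t = 0.
    Then x = 7 + 8·0 = 7, valid modulo lcm(8, 4) = 8: x ≡ 7 (mod 8).
  Combine with x ≡ 1 (mod 15): gcd(8, 15) = 1; 1 - 7 = -6, which IS divisible by 1, so compatible.
    Write x = 7 + 8·t and substitute into x ≡ 1 (mod 15): 8·t ≡ 1 − 7 = -6 (mod 15).
    Reduce coefficients mod 15: 8·t ≡ 9 (mod 15).
    The inverse of 8 mod 15 is 2 (since 8·2 = 16 = 1·15 + 1), so t ≡ 2·9 = 18 ≡ 3 (mod 15).
    Then x = 7 + 8·3 = 31, valid modulo lcm(8, 15) = 120: x ≡ 31 (mod 120).
Verify: 31 mod 8 = 7, 31 mod 4 = 3, 31 mod 15 = 1.

x ≡ 31 (mod 120).


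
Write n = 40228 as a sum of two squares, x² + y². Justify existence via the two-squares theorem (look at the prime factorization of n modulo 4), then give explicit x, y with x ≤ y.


Step 1: Factor n = 40228 = 2^2 · 89 · 113.
Step 2: Check the mod-4 condition on each prime factor: 2 = 2 (special); 89 ≡ 1 (mod 4), exponent 1; 113 ≡ 1 (mod 4), exponent 1.
All primes ≡ 3 (mod 4) appear to even exponent (or don't appear), so by the two-squares theorem n IS expressible as a sum of two squares.
Step 3: Build a representation. Group n = k² · m with k = 2 and m = 89 · 113 = 10057 (a product of primes ≡ 1 (mod 4)); a representation of m scales to one of n via (k·x)² + (k·y)² = k²(x² + y²). Each prime p ≡ 1 (mod 4) is itself a sum of two squares; find a² by testing p − a² for a perfect square:
  89: 89 − 1² = 88, 89 − 2² = 85, 89 − 3² = 80, 89 − 4² = 73, 89 − 5² = 64 = 8² ⇒ 89 = 5² + 8².
  113: 113 − 1² = 112, 113 − 2² = 109, 113 − 3² = 104, 113 − 4² = 97, 113 − 5² = 88, 113 − 6² = 77, 113 − 7² = 64 = 8² ⇒ 113 = 7² + 8².
  Combine using the Brahmagupta–Fibonacci identity (a² + b²)(c² + d²) = (ac − bd)² + (ad + bc)² = (ac + bd)² + (ad − bc)²:
  89 · 113 = 10057: from (5² + 8²)(7² + 8²), take (5·7 − 8·8, 5·8 + 8·7) = (35 − 64, 40 + 56) = (-29, 96); dropping signs (only squares matter) gives (29, 96); check 29² + 96² = 841 + 9216 = 10057 ✓.
  Scale by k = 2: (2·29, 2·96) = (58, 192).
Step 4: Order so x ≤ y and verify: 58² + 192² = 3364 + 36864 = 40228 = n. ✓

n = 40228 = 58² + 192² (one valid representation with x ≤ y).


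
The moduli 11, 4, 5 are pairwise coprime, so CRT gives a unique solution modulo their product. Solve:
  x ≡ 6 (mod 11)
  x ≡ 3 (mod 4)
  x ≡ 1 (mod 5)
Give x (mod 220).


Moduli 11, 4, 5 are pairwise coprime; by CRT there is a unique solution modulo M = 11 · 4 · 5 = 220.
Solve pairwise, accumulating the modulus:
  Start with x ≡ 6 (mod 11).
  Combine with x ≡ 3 (mod 4): since gcd(11, 4) = 1, we get a unique residue mod 44.
    Write x = 6 + 11·t and substitute into x ≡ 3 (mod 4): 11·t ≡ 3 − 6 = -3 (mod 4).
    Reduce coefficients mod 4: 3·t ≡ 1 (mod 4).
    The inverse of 3 mod 4 is 3 (since 3·3 = 9 = 2·4 + 1), so t ≡ 3·1 = 3 ≡ 3 (mod 4).
    Then x = 6 + 11·3 = 39, valid modulo lcm(11, 4) = 44: x ≡ 39 (mod 44).
  Combine with x ≡ 1 (mod 5): since gcd(44, 5) = 1, we get a unique residue mod 220.
    Write x = 39 + 44·t and substitute into x ≡ 1 (mod 5): 44·t ≡ 1 − 39 = -38 (mod 5).
    Reduce coefficients mod 5: 4·t ≡ 2 (mod 5).
    The inverse of 4 mod 5 is 4 (since 4·4 = 16 = 3·5 + 1), so t ≡ 4·2 = 8 ≡ 3 (mod 5).
    Then x = 39 + 44·3 = 171, valid modulo lcm(44, 5) = 220: x ≡ 171 (mod 220).
Verify: 171 mod 11 = 6 ✓, 171 mod 4 = 3 ✓, 171 mod 5 = 1 ✓.

x ≡ 171 (mod 220).


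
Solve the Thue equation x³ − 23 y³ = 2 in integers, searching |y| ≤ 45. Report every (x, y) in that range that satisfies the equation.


The equation is x³ - 23y³ = 2. For fixed y, x³ = 23·y³ + 2, so a solution requires the RHS to be a perfect cube.
Strategy: iterate y from -45 to 45, compute RHS = 23·y³ + 2, and check whether it is a (positive or negative) perfect cube.
Check small values of y:
  y = 0: RHS = 2 is not a perfect cube.
  y = 1: RHS = 25 is not a perfect cube.
  y = -1: RHS = -21 is not a perfect cube.
  y = 2: RHS = 186 is not a perfect cube.
  y = -2: RHS = -182 is not a perfect cube.
  y = 3: RHS = 623 is not a perfect cube.
  y = -3: RHS = -619 is not a perfect cube.
Continuing the search up to |y| = 45 finds no solutions either.
No (x, y) in the scanned range satisfies the equation.

No integer solutions with |y| ≤ 45.


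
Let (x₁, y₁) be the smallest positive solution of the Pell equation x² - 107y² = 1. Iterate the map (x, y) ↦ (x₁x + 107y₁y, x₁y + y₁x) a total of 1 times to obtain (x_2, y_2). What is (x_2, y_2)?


Step 1: Find the fundamental solution (x₁, y₁) of x² - 107y² = 1.
  Expand √107 as a continued fraction. a₀ = ⌊√107⌋ = 10; iterate m_{k+1} = d_k·a_k − m_k, d_{k+1} = (107 − m_{k+1}²)/d_k, a_{k+1} = ⌊(a₀ + m_{k+1})/d_{k+1}⌋ (starting m₀ = 0, d₀ = 1), with convergents p_k = a_k·p_{k-1} + p_{k-2}, q_k = a_k·q_{k-1} + q_{k-2} (p₋₁ = 1, q₋₁ = 0):
  k = 0: a₀ = 10; p₀/q₀ = 10/1; p₀² − 107·q₀² = 100 − 107 = -7.
  k = 1: m = 10, d = 7, a = ⌊(10 + 10)/7⌋ = 2; p/q = (2·10 + 1)/(2·1 + 0) = 21/2; p² − 107·q² = 441 − 428 = 13.
  k = 2: m = 4, d = 13, a = ⌊(10 + 4)/13⌋ = 1; p/q = (1·21 + 10)/(1·2 + 1) = 31/3; p² − 107·q² = 961 − 963 = -2.
  k = 3: m = 9, d = 2, a = ⌊(10 + 9)/2⌋ = 9; p/q = (9·31 + 21)/(9·3 + 2) = 300/29; p² − 107·q² = 90000 − 89987 = 13.
  k = 4: m = 9, d = 13, a = ⌊(10 + 9)/13⌋ = 1; p/q = (1·300 + 31)/(1·29 + 3) = 331/32; p² − 107·q² = 109561 − 109568 = -7.
  k = 5: m = 4, d = 7, a = ⌊(10 + 4)/7⌋ = 2; p/q = (2·331 + 300)/(2·32 + 29) = 962/93; p² − 107·q² = 925444 − 925443 = 1.
  The first convergent with p² − 107·q² = 1 gives the fundamental solution (x₁, y₁) = (962, 93).
Step 2: Apply the recurrence (x_{n+1}, y_{n+1}) = (x₁x_n + 107y₁y_n, x₁y_n + y₁x_n) repeatedly.
  From (x_1, y_1) = (962, 93): x_2 = 962·962 + 107·93·93 = 1850887; y_2 = 962·93 + 93·962 = 178932.
Step 3: Verify x_2² - 107·y_2² = 3425782686769 - 3425782686768 = 1 (should be 1). ✓

(x_1, y_1) = (962, 93); (x_2, y_2) = (1850887, 178932).


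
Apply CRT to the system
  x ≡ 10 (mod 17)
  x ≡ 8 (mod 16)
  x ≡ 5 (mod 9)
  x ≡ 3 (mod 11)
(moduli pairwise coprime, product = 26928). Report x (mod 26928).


Product of moduli M = 17 · 16 · 9 · 11 = 26928.
Merge one congruence at a time:
  Start: x ≡ 10 (mod 17).
  Combine with x ≡ 8 (mod 16); new modulus lcm = 272.
    Write x = 10 + 17·t and substitute into x ≡ 8 (mod 16): 17·t ≡ 8 − 10 = -2 (mod 16).
    Reduce coefficients mod 16: 1·t ≡ 14 (mod 16).
    So t ≡ 14 (mod 16).
    Then x = 10 + 17·14 = 248, valid modulo lcm(17, 16) = 272: x ≡ 248 (mod 272).
  Combine with x ≡ 5 (mod 9); new modulus lcm = 2448.
    Write x = 248 + 272·t and substitute into x ≡ 5 (mod 9): 272·t ≡ 5 − 248 = -243 (mod 9).
    Reduce coefficients mod 9: 2·t ≡ 0 (mod 9).
    The inverse of 2 mod 9 is 5 (since 2·5 = 10 = 1·9 + 1), so t ≡ 5·0 = 0 ≡ 0 (mod 9).
    Then x = 248 + 272·0 = 248, valid modulo lcm(272, 9) = 2448: x ≡ 248 (mod 2448).
  Combine with x ≡ 3 (mod 11); new modulus lcm = 26928.
    Write x = 248 + 2448·t and substitute into x ≡ 3 (mod 11): 2448·t ≡ 3 − 248 = -245 (mod 11).
    Reduce coefficients mod 11: 6·t ≡ 8 (mod 11).
    The inverse of 6 mod 11 is 2 (since 6·2 = 12 = 1·11 + 1), so t ≡ 2·8 = 16 ≡ 5 (mod 11).
    Then x = 248 + 2448·5 = 12488, valid modulo lcm(2448, 11) = 26928: x ≡ 12488 (mod 26928).
Verify against each original: 12488 mod 17 = 10, 12488 mod 16 = 8, 12488 mod 9 = 5, 12488 mod 11 = 3.

x ≡ 12488 (mod 26928).


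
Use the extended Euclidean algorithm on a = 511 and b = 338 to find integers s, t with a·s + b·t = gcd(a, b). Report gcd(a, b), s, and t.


Euclidean algorithm on (511, 338) — divide until remainder is 0:
  511 = 1 · 338 + 173
  338 = 1 · 173 + 165
  173 = 1 · 165 + 8
  165 = 20 · 8 + 5
  8 = 1 · 5 + 3
  5 = 1 · 3 + 2
  3 = 1 · 2 + 1
  2 = 2 · 1 + 0
gcd(511, 338) = 1.
Track Bezout coefficients alongside the remainders: start with r₀ = 511 = a·1 + b·0 (s = 1, t = 0) and r₁ = 338 = a·0 + b·1 (s = 0, t = 1); each new remainder r_{k+1} = r_{k-1} − q_k·r_k inherits s_{k+1} = s_{k-1} − q_k·s_k, t_{k+1} = t_{k-1} − q_k·t_k, so r_k = a·s_k + b·t_k at every step:
  q = 1: r = 173, s = 1 − 1·0 = 1, t = 0 − 1·1 = -1  (check: 511·1 + 338·(-1) = 173)
  q = 1: r = 165, s = 0 − 1·1 = -1, t = 1 − 1·(-1) = 2  (check: 511·(-1) + 338·2 = 165)
  q = 1: r = 8, s = 1 − 1·(-1) = 2, t = -1 − 1·2 = -3  (check: 511·2 + 338·(-3) = 8)
  q = 20: r = 5, s = -1 − 20·2 = -41, t = 2 − 20·(-3) = 62  (check: 511·(-41) + 338·62 = 5)
  q = 1: r = 3, s = 2 − 1·(-41) = 43, t = -3 − 1·62 = -65  (check: 511·43 + 338·(-65) = 3)
  q = 1: r = 2, s = -41 − 1·43 = -84, t = 62 − 1·(-65) = 127  (check: 511·(-84) + 338·127 = 2)
  q = 1: r = 1, s = 43 − 1·(-84) = 127, t = -65 − 1·127 = -192  (check: 511·127 + 338·(-192) = 1)
The row with r = 1 (the gcd) gives the Bezout coefficients s = 127, t = -192.
Result: 511 · (127) + 338 · (-192) = 1.

gcd(511, 338) = 1; s = 127, t = -192 (check: 511·127 + 338·(-192) = 1).


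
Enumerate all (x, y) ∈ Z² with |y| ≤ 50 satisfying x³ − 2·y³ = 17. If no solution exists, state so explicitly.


The equation is x³ - 2y³ = 17. For fixed y, x³ = 2·y³ + 17, so a solution requires the RHS to be a perfect cube.
Strategy: iterate y from -50 to 50, compute RHS = 2·y³ + 17, and check whether it is a (positive or negative) perfect cube.
Check small values of y:
  y = 0: RHS = 17 is not a perfect cube.
  y = 1: RHS = 19 is not a perfect cube.
  y = -1: RHS = 15 is not a perfect cube.
  y = 2: RHS = 33 is not a perfect cube.
  y = -2: RHS = 1 = (1)³ ⇒ x = 1 works.
  y = 3: RHS = 71 is not a perfect cube.
  y = -3: RHS = -37 is not a perfect cube.
Continuing the search up to |y| = 50 finds no further solutions beyond those listed.
Collected solutions: (1, -2).

Solutions (with |y| ≤ 50): (1, -2).


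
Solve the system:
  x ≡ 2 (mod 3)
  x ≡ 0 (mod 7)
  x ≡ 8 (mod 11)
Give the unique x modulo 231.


Moduli 3, 7, 11 are pairwise coprime; by CRT there is a unique solution modulo M = 3 · 7 · 11 = 231.
Solve pairwise, accumulating the modulus:
  Start with x ≡ 2 (mod 3).
  Combine with x ≡ 0 (mod 7): since gcd(3, 7) = 1, we get a unique residue mod 21.
    Write x = 2 + 3·t and substitute into x ≡ 0 (mod 7): 3·t ≡ 0 − 2 = -2 (mod 7).
    Reduce coefficients mod 7: 3·t ≡ 5 (mod 7).
    The inverse of 3 mod 7 is 5 (since 3·5 = 15 = 2·7 + 1), so t ≡ 5·5 = 25 ≡ 4 (mod 7).
    Then x = 2 + 3·4 = 14, valid modulo lcm(3, 7) = 21: x ≡ 14 (mod 21).
  Combine with x ≡ 8 (mod 11): since gcd(21, 11) = 1, we get a unique residue mod 231.
    Write x = 14 + 21·t and substitute into x ≡ 8 (mod 11): 21·t ≡ 8 − 14 = -6 (mod 11).
    Reduce coefficients mod 11: 10·t ≡ 5 (mod 11).
    The inverse of 10 mod 11 is 10 (since 10·10 = 100 = 9·11 + 1), so t ≡ 10·5 = 50 ≡ 6 (mod 11).
    Then x = 14 + 21·6 = 140, valid modulo lcm(21, 11) = 231: x ≡ 140 (mod 231).
Verify: 140 mod 3 = 2 ✓, 140 mod 7 = 0 ✓, 140 mod 11 = 8 ✓.

x ≡ 140 (mod 231).


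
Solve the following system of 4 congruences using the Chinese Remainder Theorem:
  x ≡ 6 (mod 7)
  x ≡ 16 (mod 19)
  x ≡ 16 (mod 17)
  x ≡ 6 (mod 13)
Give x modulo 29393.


Product of moduli M = 7 · 19 · 17 · 13 = 29393.
Merge one congruence at a time:
  Start: x ≡ 6 (mod 7).
  Combine with x ≡ 16 (mod 19); new modulus lcm = 133.
    Write x = 6 + 7·t and substitute into x ≡ 16 (mod 19): 7·t ≡ 16 − 6 = 10 (mod 19).
    The inverse of 7 mod 19 is 11 (since 7·11 = 77 = 4·19 + 1), so t ≡ 11·10 = 110 ≡ 15 (mod 19).
    Then x = 6 + 7·15 = 111, valid modulo lcm(7, 19) = 133: x ≡ 111 (mod 133).
  Combine with x ≡ 16 (mod 17); new modulus lcm = 2261.
    Write x = 111 + 133·t and substitute into x ≡ 16 (mod 17): 133·t ≡ 16 − 111 = -95 (mod 17).
    Reduce coefficients mod 17: 14·t ≡ 7 (mod 17).
    The inverse of 14 mod 17 is 11 (since 14·11 = 154 = 9·17 + 1), so t ≡ 11·7 = 77 ≡ 9 (mod 17).
    Then x = 111 + 133·9 = 1308, valid modulo lcm(133, 17) = 2261: x ≡ 1308 (mod 2261).
  Combine with x ≡ 6 (mod 13); new modulus lcm = 29393.
    Write x = 1308 + 2261·t and substitute into x ≡ 6 (mod 13): 2261·t ≡ 6 − 1308 = -1302 (mod 13).
    Reduce coefficients mod 13: 12·t ≡ 11 (mod 13).
    The inverse of 12 mod 13 is 12 (since 12·12 = 144 = 11·13 + 1), so t ≡ 12·11 = 132 ≡ 2 (mod 13).
    Then x = 1308 + 2261·2 = 5830, valid modulo lcm(2261, 13) = 29393: x ≡ 5830 (mod 29393).
Verify against each original: 5830 mod 7 = 6, 5830 mod 19 = 16, 5830 mod 17 = 16, 5830 mod 13 = 6.

x ≡ 5830 (mod 29393).


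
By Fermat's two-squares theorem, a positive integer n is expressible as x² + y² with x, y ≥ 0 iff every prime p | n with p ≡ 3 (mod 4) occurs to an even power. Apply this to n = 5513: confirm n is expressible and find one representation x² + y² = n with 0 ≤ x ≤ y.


Step 1: Factor n = 5513 = 37 · 149.
Step 2: Check the mod-4 condition on each prime factor: 37 ≡ 1 (mod 4), exponent 1; 149 ≡ 1 (mod 4), exponent 1.
All primes ≡ 3 (mod 4) appear to even exponent (or don't appear), so by the two-squares theorem n IS expressible as a sum of two squares.
Step 3: Build a representation. Here n = 37 · 149 is a product of primes ≡ 1 (mod 4). Each prime p ≡ 1 (mod 4) is itself a sum of two squares; find a² by testing p − a² for a perfect square:
  37: 37 − 1² = 36 = 6² ⇒ 37 = 1² + 6².
  149: 149 − 1² = 148, 149 − 2² = 145, 149 − 3² = 140, 149 − 4² = 133, 149 − 5² = 124, 149 − 6² = 113, 149 − 7² = 100 = 10² ⇒ 149 = 7² + 10².
  Combine using the Brahmagupta–Fibonacci identity (a² + b²)(c² + d²) = (ac − bd)² + (ad + bc)² = (ac + bd)² + (ad − bc)²:
  37 · 149 = 5513: from (1² + 6²)(7² + 10²), take (1·7 − 6·10, 1·10 + 6·7) = (7 − 60, 10 + 42) = (-53, 52); dropping signs (only squares matter) gives (53, 52); check 53² + 52² = 2809 + 2704 = 5513 ✓.
Step 4: Order so x ≤ y and verify: 52² + 53² = 2704 + 2809 = 5513 = n. ✓

n = 5513 = 52² + 53² (one valid representation with x ≤ y).


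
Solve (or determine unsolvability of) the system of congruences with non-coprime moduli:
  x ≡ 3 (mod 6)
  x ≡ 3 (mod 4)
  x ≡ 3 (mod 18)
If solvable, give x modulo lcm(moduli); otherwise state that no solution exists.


Moduli 6, 4, 18 are not pairwise coprime, so CRT works modulo lcm(m_i) when all pairwise compatibility conditions hold.
Pairwise compatibility: gcd(m_i, m_j) must divide a_i - a_j for every pair.
Merge one congruence at a time:
  Start: x ≡ 3 (mod 6).
  Combine with x ≡ 3 (mod 4): gcd(6, 4) = 2; 3 - 3 = 0, which IS divisible by 2, so compatible.
    Write x = 3 + 6·t and substitute into x ≡ 3 (mod 4): 6·t ≡ 3 − 3 = 0 (mod 4).
    Divide the congruence (and modulus) by g = 2: 3·t ≡ 0 (mod 2).
    Reduce coefficients mod 2: 1·t ≡ 0 (mod 2).
    So t ≡ 0 (mod 2).
    Then x = 3 + 6·0 = 3, valid modulo lcm(6, 4) = 12: x ≡ 3 (mod 12).
  Combine with x ≡ 3 (mod 18): gcd(12, 18) = 6; 3 - 3 = 0, which IS divisible by 6, so compatible.
    Write x = 3 + 12·t and substitute into x ≡ 3 (mod 18): 12·t ≡ 3 − 3 = 0 (mod 18).
    Divide the congruence (and modulus) by g = 6: 2·t ≡ 0 (mod 3).
    The inverse of 2 mod 3 is 2 (since 2·2 = 4 = 1·3 + 1), so t ≡ 2·0 = 0 ≡ 0 (mod 3).
    Then x = 3 + 12·0 = 3, valid modulo lcm(12, 18) = 36: x ≡ 3 (mod 36).
Verify: 3 mod 6 = 3, 3 mod 4 = 3, 3 mod 18 = 3.

x ≡ 3 (mod 36).


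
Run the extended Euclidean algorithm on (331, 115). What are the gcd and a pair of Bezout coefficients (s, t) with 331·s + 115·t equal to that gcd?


Euclidean algorithm on (331, 115) — divide until remainder is 0:
  331 = 2 · 115 + 101
  115 = 1 · 101 + 14
  101 = 7 · 14 + 3
  14 = 4 · 3 + 2
  3 = 1 · 2 + 1
  2 = 2 · 1 + 0
gcd(331, 115) = 1.
Track Bezout coefficients alongside the remainders: start with r₀ = 331 = a·1 + b·0 (s = 1, t = 0) and r₁ = 115 = a·0 + b·1 (s = 0, t = 1); each new remainder r_{k+1} = r_{k-1} − q_k·r_k inherits s_{k+1} = s_{k-1} − q_k·s_k, t_{k+1} = t_{k-1} − q_k·t_k, so r_k = a·s_k + b·t_k at every step:
  q = 2: r = 101, s = 1 − 2·0 = 1, t = 0 − 2·1 = -2  (check: 331·1 + 115·(-2) = 101)
  q = 1: r = 14, s = 0 − 1·1 = -1, t = 1 − 1·(-2) = 3  (check: 331·(-1) + 115·3 = 14)
  q = 7: r = 3, s = 1 − 7·(-1) = 8, t = -2 − 7·3 = -23  (check: 331·8 + 115·(-23) = 3)
  q = 4: r = 2, s = -1 − 4·8 = -33, t = 3 − 4·(-23) = 95  (check: 331·(-33) + 115·95 = 2)
  q = 1: r = 1, s = 8 − 1·(-33) = 41, t = -23 − 1·95 = -118  (check: 331·41 + 115·(-118) = 1)
The row with r = 1 (the gcd) gives the Bezout coefficients s = 41, t = -118.
Result: 331 · (41) + 115 · (-118) = 1.

gcd(331, 115) = 1; s = 41, t = -118 (check: 331·41 + 115·(-118) = 1).


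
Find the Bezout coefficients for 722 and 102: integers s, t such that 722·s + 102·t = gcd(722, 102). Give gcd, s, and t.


Euclidean algorithm on (722, 102) — divide until remainder is 0:
  722 = 7 · 102 + 8
  102 = 12 · 8 + 6
  8 = 1 · 6 + 2
  6 = 3 · 2 + 0
gcd(722, 102) = 2.
Track Bezout coefficients alongside the remainders: start with r₀ = 722 = a·1 + b·0 (s = 1, t = 0) and r₁ = 102 = a·0 + b·1 (s = 0, t = 1); each new remainder r_{k+1} = r_{k-1} − q_k·r_k inherits s_{k+1} = s_{k-1} − q_k·s_k, t_{k+1} = t_{k-1} − q_k·t_k, so r_k = a·s_k + b·t_k at every step:
  q = 7: r = 8, s = 1 − 7·0 = 1, t = 0 − 7·1 = -7  (check: 722·1 + 102·(-7) = 8)
  q = 12: r = 6, s = 0 − 12·1 = -12, t = 1 − 12·(-7) = 85  (check: 722·(-12) + 102·85 = 6)
  q = 1: r = 2, s = 1 − 1·(-12) = 13, t = -7 − 1·85 = -92  (check: 722·13 + 102·(-92) = 2)
The row with r = 2 (the gcd) gives the Bezout coefficients s = 13, t = -92.
Result: 722 · (13) + 102 · (-92) = 2.

gcd(722, 102) = 2; s = 13, t = -92 (check: 722·13 + 102·(-92) = 2).


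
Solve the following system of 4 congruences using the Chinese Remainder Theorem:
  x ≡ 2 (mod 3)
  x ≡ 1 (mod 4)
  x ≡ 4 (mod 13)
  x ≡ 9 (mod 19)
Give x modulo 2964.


Product of moduli M = 3 · 4 · 13 · 19 = 2964.
Merge one congruence at a time:
  Start: x ≡ 2 (mod 3).
  Combine with x ≡ 1 (mod 4); new modulus lcm = 12.
    Write x = 2 + 3·t and substitute into x ≡ 1 (mod 4): 3·t ≡ 1 − 2 = -1 (mod 4).
    Reduce coefficients mod 4: 3·t ≡ 3 (mod 4).
    The inverse of 3 mod 4 is 3 (since 3·3 = 9 = 2·4 + 1), so t ≡ 3·3 = 9 ≡ 1 (mod 4).
    Then x = 2 + 3·1 = 5, valid modulo lcm(3, 4) = 12: x ≡ 5 (mod 12).
  Combine with x ≡ 4 (mod 13); new modulus lcm = 156.
    Write x = 5 + 12·t and substitute into x ≡ 4 (mod 13): 12·t ≡ 4 − 5 = -1 (mod 13).
    Reduce coefficients mod 13: 12·t ≡ 12 (mod 13).
    The inverse of 12 mod 13 is 12 (since 12·12 = 144 = 11·13 + 1), so t ≡ 12·12 = 144 ≡ 1 (mod 13).
    Then x = 5 + 12·1 = 17, valid modulo lcm(12, 13) = 156: x ≡ 17 (mod 156).
  Combine with x ≡ 9 (mod 19); new modulus lcm = 2964.
    Write x = 17 + 156·t and substitute into x ≡ 9 (mod 19): 156·t ≡ 9 − 17 = -8 (mod 19).
    Reduce coefficients mod 19: 4·t ≡ 11 (mod 19).
    The inverse of 4 mod 19 is 5 (since 4·5 = 20 = 1·19 + 1), so t ≡ 5·11 = 55 ≡ 17 (mod 19).
    Then x = 17 + 156·17 = 2669, valid modulo lcm(156, 19) = 2964: x ≡ 2669 (mod 2964).
Verify against each original: 2669 mod 3 = 2, 2669 mod 4 = 1, 2669 mod 13 = 4, 2669 mod 19 = 9.

x ≡ 2669 (mod 2964).


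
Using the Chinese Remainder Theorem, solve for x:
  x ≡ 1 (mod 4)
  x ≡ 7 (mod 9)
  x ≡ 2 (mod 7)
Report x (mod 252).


Moduli 4, 9, 7 are pairwise coprime; by CRT there is a unique solution modulo M = 4 · 9 · 7 = 252.
Solve pairwise, accumulating the modulus:
  Start with x ≡ 1 (mod 4).
  Combine with x ≡ 7 (mod 9): since gcd(4, 9) = 1, we get a unique residue mod 36.
    Write x = 1 + 4·t and substitute into x ≡ 7 (mod 9): 4·t ≡ 7 − 1 = 6 (mod 9).
    The inverse of 4 mod 9 is 7 (since 4·7 = 28 = 3·9 + 1), so t ≡ 7·6 = 42 ≡ 6 (mod 9).
    Then x = 1 + 4·6 = 25, valid modulo lcm(4, 9) = 36: x ≡ 25 (mod 36).
  Combine with x ≡ 2 (mod 7): since gcd(36, 7) = 1, we get a unique residue mod 252.
    Write x = 25 + 36·t and substitute into x ≡ 2 (mod 7): 36·t ≡ 2 − 25 = -23 (mod 7).
    Reduce coefficients mod 7: 1·t ≡ 5 (mod 7).
    So t ≡ 5 (mod 7).
    Then x = 25 + 36·5 = 205, valid modulo lcm(36, 7) = 252: x ≡ 205 (mod 252).
Verify: 205 mod 4 = 1 ✓, 205 mod 9 = 7 ✓, 205 mod 7 = 2 ✓.

x ≡ 205 (mod 252).


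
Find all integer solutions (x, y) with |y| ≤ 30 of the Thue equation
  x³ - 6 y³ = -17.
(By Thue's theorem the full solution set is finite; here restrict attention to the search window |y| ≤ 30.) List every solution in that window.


The equation is x³ - 6y³ = -17. For fixed y, x³ = 6·y³ − 17, so a solution requires the RHS to be a perfect cube.
Strategy: iterate y from -30 to 30, compute RHS = 6·y³ − 17, and check whether it is a (positive or negative) perfect cube.
Check small values of y:
  y = 0: RHS = -17 is not a perfect cube.
  y = 1: RHS = -11 is not a perfect cube.
  y = -1: RHS = -23 is not a perfect cube.
  y = 2: RHS = 31 is not a perfect cube.
  y = -2: RHS = -65 is not a perfect cube.
  y = 3: RHS = 145 is not a perfect cube.
  y = -3: RHS = -179 is not a perfect cube.
Continuing the search up to |y| = 30 finds no solutions either.
No (x, y) in the scanned range satisfies the equation.

No integer solutions with |y| ≤ 30.


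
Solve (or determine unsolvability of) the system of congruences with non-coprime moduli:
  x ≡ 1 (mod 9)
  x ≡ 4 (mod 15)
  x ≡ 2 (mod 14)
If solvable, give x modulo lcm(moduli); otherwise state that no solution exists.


Moduli 9, 15, 14 are not pairwise coprime, so CRT works modulo lcm(m_i) when all pairwise compatibility conditions hold.
Pairwise compatibility: gcd(m_i, m_j) must divide a_i - a_j for every pair.
Merge one congruence at a time:
  Start: x ≡ 1 (mod 9).
  Combine with x ≡ 4 (mod 15): gcd(9, 15) = 3; 4 - 1 = 3, which IS divisible by 3, so compatible.
    Write x = 1 + 9·t and substitute into x ≡ 4 (mod 15): 9·t ≡ 4 − 1 = 3 (mod 15).
    Divide the congruence (and modulus) by g = 3: 3·t ≡ 1 (mod 5).
    The inverse of 3 mod 5 is 2 (since 3·2 = 6 = 1·5 + 1), so t ≡ 2·1 = 2 ≡ 2 (mod 5).
    Then x = 1 + 9·2 = 19, valid modulo lcm(9, 15) = 45: x ≡ 19 (mod 45).
  Combine with x ≡ 2 (mod 14): gcd(45, 14) = 1; 2 - 19 = -17, which IS divisible by 1, so compatible.
    Write x = 19 + 45·t and substitute into x ≡ 2 (mod 14): 45·t ≡ 2 − 19 = -17 (mod 14).
    Reduce coefficients mod 14: 3·t ≡ 11 (mod 14).
    The inverse of 3 mod 14 is 5 (since 3·5 = 15 = 1·14 + 1), so t ≡ 5·11 = 55 ≡ 13 (mod 14).
    Then x = 19 + 45·13 = 604, valid modulo lcm(45, 14) = 630: x ≡ 604 (mod 630).
Verify: 604 mod 9 = 1, 604 mod 15 = 4, 604 mod 14 = 2.

x ≡ 604 (mod 630).


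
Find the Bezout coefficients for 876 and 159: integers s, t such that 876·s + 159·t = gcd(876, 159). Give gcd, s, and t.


Euclidean algorithm on (876, 159) — divide until remainder is 0:
  876 = 5 · 159 + 81
  159 = 1 · 81 + 78
  81 = 1 · 78 + 3
  78 = 26 · 3 + 0
gcd(876, 159) = 3.
Track Bezout coefficients alongside the remainders: start with r₀ = 876 = a·1 + b·0 (s = 1, t = 0) and r₁ = 159 = a·0 + b·1 (s = 0, t = 1); each new remainder r_{k+1} = r_{k-1} − q_k·r_k inherits s_{k+1} = s_{k-1} − q_k·s_k, t_{k+1} = t_{k-1} − q_k·t_k, so r_k = a·s_k + b·t_k at every step:
  q = 5: r = 81, s = 1 − 5·0 = 1, t = 0 − 5·1 = -5  (check: 876·1 + 159·(-5) = 81)
  q = 1: r = 78, s = 0 − 1·1 = -1, t = 1 − 1·(-5) = 6  (check: 876·(-1) + 159·6 = 78)
  q = 1: r = 3, s = 1 − 1·(-1) = 2, t = -5 − 1·6 = -11  (check: 876·2 + 159·(-11) = 3)
The row with r = 3 (the gcd) gives the Bezout coefficients s = 2, t = -11.
Result: 876 · (2) + 159 · (-11) = 3.

gcd(876, 159) = 3; s = 2, t = -11 (check: 876·2 + 159·(-11) = 3).


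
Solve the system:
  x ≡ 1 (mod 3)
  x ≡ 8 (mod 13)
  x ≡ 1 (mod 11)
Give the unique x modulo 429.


Moduli 3, 13, 11 are pairwise coprime; by CRT there is a unique solution modulo M = 3 · 13 · 11 = 429.
Solve pairwise, accumulating the modulus:
  Start with x ≡ 1 (mod 3).
  Combine with x ≡ 8 (mod 13): since gcd(3, 13) = 1, we get a unique residue mod 39.
    Write x = 1 + 3·t and substitute into x ≡ 8 (mod 13): 3·t ≡ 8 − 1 = 7 (mod 13).
    The inverse of 3 mod 13 is 9 (since 3·9 = 27 = 2·13 + 1), so t ≡ 9·7 = 63 ≡ 11 (mod 13).
    Then x = 1 + 3·11 = 34, valid modulo lcm(3, 13) = 39: x ≡ 34 (mod 39).
  Combine with x ≡ 1 (mod 11): since gcd(39, 11) = 1, we get a unique residue mod 429.
    Write x = 34 + 39·t and substitute into x ≡ 1 (mod 11): 39·t ≡ 1 − 34 = -33 (mod 11).
    Reduce coefficients mod 11: 6·t ≡ 0 (mod 11).
    The inverse of 6 mod 11 is 2 (since 6·2 = 12 = 1·11 + 1), so t ≡ 2·0 = 0 ≡ 0 (mod 11).
    Then x = 34 + 39·0 = 34, valid modulo lcm(39, 11) = 429: x ≡ 34 (mod 429).
Verify: 34 mod 3 = 1 ✓, 34 mod 13 = 8 ✓, 34 mod 11 = 1 ✓.

x ≡ 34 (mod 429).


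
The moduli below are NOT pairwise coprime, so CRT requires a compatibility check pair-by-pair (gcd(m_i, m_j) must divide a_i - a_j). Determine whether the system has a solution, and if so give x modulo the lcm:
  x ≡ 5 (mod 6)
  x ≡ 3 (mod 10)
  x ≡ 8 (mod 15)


Moduli 6, 10, 15 are not pairwise coprime, so CRT works modulo lcm(m_i) when all pairwise compatibility conditions hold.
Pairwise compatibility: gcd(m_i, m_j) must divide a_i - a_j for every pair.
Merge one congruence at a time:
  Start: x ≡ 5 (mod 6).
  Combine with x ≡ 3 (mod 10): gcd(6, 10) = 2; 3 - 5 = -2, which IS divisible by 2, so compatible.
    Write x = 5 + 6·t and substitute into x ≡ 3 (mod 10): 6·t ≡ 3 − 5 = -2 (mod 10).
    Divide the congruence (and modulus) by g = 2: 3·t ≡ -1 (mod 5).
    Reduce coefficients mod 5: 3·t ≡ 4 (mod 5).
    The inverse of 3 mod 5 is 2 (since 3·2 = 6 = 1·5 + 1), so t ≡ 2·4 = 8 ≡ 3 (mod 5).
    Then x = 5 + 6·3 = 23, valid modulo lcm(6, 10) = 30: x ≡ 23 (mod 30).
  Combine with x ≡ 8 (mod 15): gcd(30, 15) = 15; 8 - 23 = -15, which IS divisible by 15, so compatible.
    Write x = 23 + 30·t and substitute into x ≡ 8 (mod 15): 30·t ≡ 8 − 23 = -15 (mod 15).
    Divide the congruence (and modulus) by g = 15: 2·t ≡ -1 (mod 1).
    Modulo 1 every t works; take t = 0.
    Then x = 23 + 30·0 = 23, valid modulo lcm(30, 15) = 30: x ≡ 23 (mod 30).
Verify: 23 mod 6 = 5, 23 mod 10 = 3, 23 mod 15 = 8.

x ≡ 23 (mod 30).


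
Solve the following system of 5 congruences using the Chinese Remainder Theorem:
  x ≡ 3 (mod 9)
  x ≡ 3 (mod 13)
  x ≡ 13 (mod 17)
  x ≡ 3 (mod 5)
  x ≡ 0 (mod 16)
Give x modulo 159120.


Product of moduli M = 9 · 13 · 17 · 5 · 16 = 159120.
Merge one congruence at a time:
  Start: x ≡ 3 (mod 9).
  Combine with x ≡ 3 (mod 13); new modulus lcm = 117.
    Write x = 3 + 9·t and substitute into x ≡ 3 (mod 13): 9·t ≡ 3 − 3 = 0 (mod 13).
    The inverse of 9 mod 13 is 3 (since 9·3 = 27 = 2·13 + 1), so t ≡ 3·0 = 0 ≡ 0 (mod 13).
    Then x = 3 + 9·0 = 3, valid modulo lcm(9, 13) = 117: x ≡ 3 (mod 117).
  Combine with x ≡ 13 (mod 17); new modulus lcm = 1989.
    Write x = 3 + 117·t and substitute into x ≡ 13 (mod 17): 117·t ≡ 13 − 3 = 10 (mod 17).
    Reduce coefficients mod 17: 15·t ≡ 10 (mod 17).
    The inverse of 15 mod 17 is 8 (since 15·8 = 120 = 7·17 + 1), so t ≡ 8·10 = 80 ≡ 12 (mod 17).
    Then x = 3 + 117·12 = 1407, valid modulo lcm(117, 17) = 1989: x ≡ 1407 (mod 1989).
  Combine with x ≡ 3 (mod 5); new modulus lcm = 9945.
    Write x = 1407 + 1989·t and substitute into x ≡ 3 (mod 5): 1989·t ≡ 3 − 1407 = -1404 (mod 5).
    Reduce coefficients mod 5: 4·t ≡ 1 (mod 5).
    The inverse of 4 mod 5 is 4 (since 4·4 = 16 = 3·5 + 1), so t ≡ 4·1 = 4 ≡ 4 (mod 5).
    Then x = 1407 + 1989·4 = 9363, valid modulo lcm(1989, 5) = 9945: x ≡ 9363 (mod 9945).
  Combine with x ≡ 0 (mod 16); new modulus lcm = 159120.
    Write x = 9363 + 9945·t and substitute into x ≡ 0 (mod 16): 9945·t ≡ 0 − 9363 = -9363 (mod 16).
    Reduce coefficients mod 16: 9·t ≡ 13 (mod 16).
    The inverse of 9 mod 16 is 9 (since 9·9 = 81 = 5·16 + 1), so t ≡ 9·13 = 117 ≡ 5 (mod 16).
    Then x = 9363 + 9945·5 = 59088, valid modulo lcm(9945, 16) = 159120: x ≡ 59088 (mod 159120).
Verify against each original: 59088 mod 9 = 3, 59088 mod 13 = 3, 59088 mod 17 = 13, 59088 mod 5 = 3, 59088 mod 16 = 0.

x ≡ 59088 (mod 159120).


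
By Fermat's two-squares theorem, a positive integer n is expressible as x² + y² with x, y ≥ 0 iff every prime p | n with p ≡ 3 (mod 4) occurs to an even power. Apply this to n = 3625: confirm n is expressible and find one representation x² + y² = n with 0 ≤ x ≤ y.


Step 1: Factor n = 3625 = 5^3 · 29.
Step 2: Check the mod-4 condition on each prime factor: 5 ≡ 1 (mod 4), exponent 3; 29 ≡ 1 (mod 4), exponent 1.
All primes ≡ 3 (mod 4) appear to even exponent (or don't appear), so by the two-squares theorem n IS expressible as a sum of two squares.
Step 3: Build a representation. Group n = k² · m with k = 5 and m = 5 · 29 = 145 (a product of primes ≡ 1 (mod 4)); a representation of m scales to one of n via (k·x)² + (k·y)² = k²(x² + y²). Each prime p ≡ 1 (mod 4) is itself a sum of two squares; find a² by testing p − a² for a perfect square:
  5: 5 − 1² = 4 = 2² ⇒ 5 = 1² + 2².
  29: 29 − 1² = 28, 29 − 2² = 25 = 5² ⇒ 29 = 2² + 5².
  Combine using the Brahmagupta–Fibonacci identity (a² + b²)(c² + d²) = (ac − bd)² + (ad + bc)² = (ac + bd)² + (ad − bc)²:
  5 · 29 = 145: from (1² + 2²)(2² + 5²), take (1·2 − 2·5, 1·5 + 2·2) = (2 − 10, 5 + 4) = (-8, 9); dropping signs (only squares matter) gives (8, 9); check 8² + 9² = 64 + 81 = 145 ✓.
  Scale by k = 5: (5·8, 5·9) = (40, 45).
Step 4: Order so x ≤ y and verify: 40² + 45² = 1600 + 2025 = 3625 = n. ✓

n = 3625 = 40² + 45² (one valid representation with x ≤ y).


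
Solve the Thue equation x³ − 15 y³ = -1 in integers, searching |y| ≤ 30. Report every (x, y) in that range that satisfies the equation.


The equation is x³ - 15y³ = -1. For fixed y, x³ = 15·y³ − 1, so a solution requires the RHS to be a perfect cube.
Strategy: iterate y from -30 to 30, compute RHS = 15·y³ − 1, and check whether it is a (positive or negative) perfect cube.
Check small values of y:
  y = 0: RHS = -1 = (-1)³ ⇒ x = -1 works.
  y = 1: RHS = 14 is not a perfect cube.
  y = -1: RHS = -16 is not a perfect cube.
  y = 2: RHS = 119 is not a perfect cube.
  y = -2: RHS = -121 is not a perfect cube.
  y = 3: RHS = 404 is not a perfect cube.
  y = -3: RHS = -406 is not a perfect cube.
Continuing the search up to |y| = 30 finds no further solutions beyond those listed.
Collected solutions: (-1, 0).

Solutions (with |y| ≤ 30): (-1, 0).


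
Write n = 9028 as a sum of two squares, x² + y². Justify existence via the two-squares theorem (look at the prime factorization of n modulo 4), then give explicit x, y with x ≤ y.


Step 1: Factor n = 9028 = 2^2 · 37 · 61.
Step 2: Check the mod-4 condition on each prime factor: 2 = 2 (special); 37 ≡ 1 (mod 4), exponent 1; 61 ≡ 1 (mod 4), exponent 1.
All primes ≡ 3 (mod 4) appear to even exponent (or don't appear), so by the two-squares theorem n IS expressible as a sum of two squares.
Step 3: Build a representation. Group n = k² · m with k = 2 and m = 37 · 61 = 2257 (a product of primes ≡ 1 (mod 4)); a representation of m scales to one of n via (k·x)² + (k·y)² = k²(x² + y²). Each prime p ≡ 1 (mod 4) is itself a sum of two squares; find a² by testing p − a² for a perfect square:
  37: 37 − 1² = 36 = 6² ⇒ 37 = 1² + 6².
  61: 61 − 1² = 60, 61 − 2² = 57, 61 − 3² = 52, 61 − 4² = 45, 61 − 5² = 36 = 6² ⇒ 61 = 5² + 6².
  Combine using the Brahmagupta–Fibonacci identity (a² + b²)(c² + d²) = (ac − bd)² + (ad + bc)² = (ac + bd)² + (ad − bc)²:
  37 · 61 = 2257: from (1² + 6²)(5² + 6²), take (1·5 − 6·6, 1·6 + 6·5) = (5 − 36, 6 + 30) = (-31, 36); dropping signs (only squares matter) gives (31, 36); check 31² + 36² = 961 + 1296 = 2257 ✓.
  Scale by k = 2: (2·31, 2·36) = (62, 72).
Step 4: Order so x ≤ y and verify: 62² + 72² = 3844 + 5184 = 9028 = n. ✓

n = 9028 = 62² + 72² (one valid representation with x ≤ y).


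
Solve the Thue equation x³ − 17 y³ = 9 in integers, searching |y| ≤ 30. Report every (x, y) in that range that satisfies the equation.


The equation is x³ - 17y³ = 9. For fixed y, x³ = 17·y³ + 9, so a solution requires the RHS to be a perfect cube.
Strategy: iterate y from -30 to 30, compute RHS = 17·y³ + 9, and check whether it is a (positive or negative) perfect cube.
Check small values of y:
  y = 0: RHS = 9 is not a perfect cube.
  y = 1: RHS = 26 is not a perfect cube.
  y = -1: RHS = -8 = (-2)³ ⇒ x = -2 works.
  y = 2: RHS = 145 is not a perfect cube.
  y = -2: RHS = -127 is not a perfect cube.
  y = 3: RHS = 468 is not a perfect cube.
  y = -3: RHS = -450 is not a perfect cube.
Continuing the search up to |y| = 30 finds no further solutions beyond those listed.
Collected solutions: (-2, -1).

Solutions (with |y| ≤ 30): (-2, -1).


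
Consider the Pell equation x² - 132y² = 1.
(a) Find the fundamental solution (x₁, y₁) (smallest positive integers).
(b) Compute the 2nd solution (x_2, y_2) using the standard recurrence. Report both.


Step 1: Find the fundamental solution (x₁, y₁) of x² - 132y² = 1.
  Expand √132 as a continued fraction. a₀ = ⌊√132⌋ = 11; iterate m_{k+1} = d_k·a_k − m_k, d_{k+1} = (132 − m_{k+1}²)/d_k, a_{k+1} = ⌊(a₀ + m_{k+1})/d_{k+1}⌋ (starting m₀ = 0, d₀ = 1), with convergents p_k = a_k·p_{k-1} + p_{k-2}, q_k = a_k·q_{k-1} + q_{k-2} (p₋₁ = 1, q₋₁ = 0):
  k = 0: a₀ = 11; p₀/q₀ = 11/1; p₀² − 132·q₀² = 121 − 132 = -11.
  k = 1: m = 11, d = 11, a = ⌊(11 + 11)/11⌋ = 2; p/q = (2·11 + 1)/(2·1 + 0) = 23/2; p² − 132·q² = 529 − 528 = 1.
  The first convergent with p² − 132·q² = 1 gives the fundamental solution (x₁, y₁) = (23, 2).
Step 2: Apply the recurrence (x_{n+1}, y_{n+1}) = (x₁x_n + 132y₁y_n, x₁y_n + y₁x_n) repeatedly.
  From (x_1, y_1) = (23, 2): x_2 = 23·23 + 132·2·2 = 1057; y_2 = 23·2 + 2·23 = 92.
Step 3: Verify x_2² - 132·y_2² = 1117249 - 1117248 = 1 (should be 1). ✓

(x_1, y_1) = (23, 2); (x_2, y_2) = (1057, 92).


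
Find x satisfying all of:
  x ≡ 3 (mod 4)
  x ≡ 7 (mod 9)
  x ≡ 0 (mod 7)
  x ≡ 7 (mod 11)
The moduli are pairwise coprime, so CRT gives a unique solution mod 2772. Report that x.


Product of moduli M = 4 · 9 · 7 · 11 = 2772.
Merge one congruence at a time:
  Start: x ≡ 3 (mod 4).
  Combine with x ≡ 7 (mod 9); new modulus lcm = 36.
    Write x = 3 + 4·t and substitute into x ≡ 7 (mod 9): 4·t ≡ 7 − 3 = 4 (mod 9).
    The inverse of 4 mod 9 is 7 (since 4·7 = 28 = 3·9 + 1), so t ≡ 7·4 = 28 ≡ 1 (mod 9).
    Then x = 3 + 4·1 = 7, valid modulo lcm(4, 9) = 36: x ≡ 7 (mod 36).
  Combine with x ≡ 0 (mod 7); new modulus lcm = 252.
    Write x = 7 + 36·t and substitute into x ≡ 0 (mod 7): 36·t ≡ 0 − 7 = -7 (mod 7).
    Reduce coefficients mod 7: 1·t ≡ 0 (mod 7).
    So t ≡ 0 (mod 7).
    Then x = 7 + 36·0 = 7, valid modulo lcm(36, 7) = 252: x ≡ 7 (mod 252).
  Combine with x ≡ 7 (mod 11); new modulus lcm = 2772.
    Write x = 7 + 252·t and substitute into x ≡ 7 (mod 11): 252·t ≡ 7 − 7 = 0 (mod 11).
    Reduce coefficients mod 11: 10·t ≡ 0 (mod 11).
    The inverse of 10 mod 11 is 10 (since 10·10 = 100 = 9·11 + 1), so t ≡ 10·0 = 0 ≡ 0 (mod 11).
    Then x = 7 + 252·0 = 7, valid modulo lcm(252, 11) = 2772: x ≡ 7 (mod 2772).
Verify against each original: 7 mod 4 = 3, 7 mod 9 = 7, 7 mod 7 = 0, 7 mod 11 = 7.

x ≡ 7 (mod 2772).


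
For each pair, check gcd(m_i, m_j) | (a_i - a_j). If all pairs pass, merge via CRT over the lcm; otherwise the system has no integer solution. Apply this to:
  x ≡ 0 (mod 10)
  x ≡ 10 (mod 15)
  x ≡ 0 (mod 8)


Moduli 10, 15, 8 are not pairwise coprime, so CRT works modulo lcm(m_i) when all pairwise compatibility conditions hold.
Pairwise compatibility: gcd(m_i, m_j) must divide a_i - a_j for every pair.
Merge one congruence at a time:
  Start: x ≡ 0 (mod 10).
  Combine with x ≡ 10 (mod 15): gcd(10, 15) = 5; 10 - 0 = 10, which IS divisible by 5, so compatible.
    Write x = 0 + 10·t and substitute into x ≡ 10 (mod 15): 10·t ≡ 10 − 0 = 10 (mod 15).
    Divide the congruence (and modulus) by g = 5: 2·t ≡ 2 (mod 3).
    The inverse of 2 mod 3 is 2 (since 2·2 = 4 = 1·3 + 1), so t ≡ 2·2 = 4 ≡ 1 (mod 3).
    Then x = 0 + 10·1 = 10, valid modulo lcm(10, 15) = 30: x ≡ 10 (mod 30).
  Combine with x ≡ 0 (mod 8): gcd(30, 8) = 2; 0 - 10 = -10, which IS divisible by 2, so compatible.
    Write x = 10 + 30·t and substitute into x ≡ 0 (mod 8): 30·t ≡ 0 − 10 = -10 (mod 8).
    Divide the congruence (and modulus) by g = 2: 15·t ≡ -5 (mod 4).
    Reduce coefficients mod 4: 3·t ≡ 3 (mod 4).
    The inverse of 3 mod 4 is 3 (since 3·3 = 9 = 2·4 + 1), so t ≡ 3·3 = 9 ≡ 1 (mod 4).
    Then x = 10 + 30·1 = 40, valid modulo lcm(30, 8) = 120: x ≡ 40 (mod 120).
Verify: 40 mod 10 = 0, 40 mod 15 = 10, 40 mod 8 = 0.

x ≡ 40 (mod 120).
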